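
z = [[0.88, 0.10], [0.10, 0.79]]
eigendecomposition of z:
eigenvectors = [[0.84, -0.54],[0.54, 0.84]]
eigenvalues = [0.94, 0.73]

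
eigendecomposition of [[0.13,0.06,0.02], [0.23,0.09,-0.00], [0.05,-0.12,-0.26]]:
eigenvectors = [[-0.5,  -0.32,  -0.06], [-0.85,  0.84,  0.04], [0.16,  -0.44,  1.0]]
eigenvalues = [0.23, 0.0, -0.27]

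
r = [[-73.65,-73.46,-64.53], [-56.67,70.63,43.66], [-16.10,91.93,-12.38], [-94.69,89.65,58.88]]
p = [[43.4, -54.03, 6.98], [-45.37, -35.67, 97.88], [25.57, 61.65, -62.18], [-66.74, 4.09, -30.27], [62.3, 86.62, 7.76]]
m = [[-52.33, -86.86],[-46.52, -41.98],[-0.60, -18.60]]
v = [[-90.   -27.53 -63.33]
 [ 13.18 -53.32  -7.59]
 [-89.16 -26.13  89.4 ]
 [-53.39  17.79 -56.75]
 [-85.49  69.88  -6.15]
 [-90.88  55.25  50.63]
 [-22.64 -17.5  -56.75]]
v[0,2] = -63.33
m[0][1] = -86.86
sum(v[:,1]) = 18.439999999999998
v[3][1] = 17.79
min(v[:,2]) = -63.33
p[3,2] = -30.27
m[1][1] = -41.98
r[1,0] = -56.67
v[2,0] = -89.16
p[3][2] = -30.27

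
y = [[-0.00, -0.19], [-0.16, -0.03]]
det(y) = -0.030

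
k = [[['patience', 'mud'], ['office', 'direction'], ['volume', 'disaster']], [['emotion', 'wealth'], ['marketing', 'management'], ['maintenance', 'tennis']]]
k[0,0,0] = 'patience'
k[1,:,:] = [['emotion', 'wealth'], ['marketing', 'management'], ['maintenance', 'tennis']]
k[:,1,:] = [['office', 'direction'], ['marketing', 'management']]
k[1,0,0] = 'emotion'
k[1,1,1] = 'management'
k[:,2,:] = [['volume', 'disaster'], ['maintenance', 'tennis']]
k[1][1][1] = 'management'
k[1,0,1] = 'wealth'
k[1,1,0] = 'marketing'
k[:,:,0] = [['patience', 'office', 'volume'], ['emotion', 'marketing', 'maintenance']]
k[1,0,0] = 'emotion'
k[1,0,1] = 'wealth'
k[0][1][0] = 'office'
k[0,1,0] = 'office'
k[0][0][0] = 'patience'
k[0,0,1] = 'mud'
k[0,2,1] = 'disaster'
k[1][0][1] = 'wealth'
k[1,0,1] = 'wealth'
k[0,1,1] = 'direction'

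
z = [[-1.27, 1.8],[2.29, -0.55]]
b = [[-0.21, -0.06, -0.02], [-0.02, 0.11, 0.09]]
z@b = [[0.23, 0.27, 0.19],  [-0.47, -0.20, -0.1]]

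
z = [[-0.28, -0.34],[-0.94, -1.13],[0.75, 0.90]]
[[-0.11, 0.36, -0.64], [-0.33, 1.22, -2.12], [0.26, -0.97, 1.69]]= z @ [[-2.12, -0.91, 0.51], [2.06, -0.32, 1.45]]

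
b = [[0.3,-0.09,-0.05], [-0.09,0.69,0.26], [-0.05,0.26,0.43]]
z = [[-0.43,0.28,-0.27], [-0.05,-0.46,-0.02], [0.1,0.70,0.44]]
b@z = [[-0.13, 0.09, -0.1], [0.03, -0.16, 0.12], [0.05, 0.17, 0.2]]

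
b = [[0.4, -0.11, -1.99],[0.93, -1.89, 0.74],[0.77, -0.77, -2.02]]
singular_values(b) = [3.02, 2.29, 0.0]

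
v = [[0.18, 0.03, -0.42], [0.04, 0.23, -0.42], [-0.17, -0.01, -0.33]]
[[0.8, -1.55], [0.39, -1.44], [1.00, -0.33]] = v @[[-0.89,-2.71], [-2.66,-1.34], [-2.48,2.44]]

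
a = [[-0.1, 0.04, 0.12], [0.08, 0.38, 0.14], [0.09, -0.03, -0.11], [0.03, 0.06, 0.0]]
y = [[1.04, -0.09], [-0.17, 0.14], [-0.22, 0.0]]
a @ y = [[-0.14, 0.01],  [-0.01, 0.05],  [0.12, -0.01],  [0.02, 0.01]]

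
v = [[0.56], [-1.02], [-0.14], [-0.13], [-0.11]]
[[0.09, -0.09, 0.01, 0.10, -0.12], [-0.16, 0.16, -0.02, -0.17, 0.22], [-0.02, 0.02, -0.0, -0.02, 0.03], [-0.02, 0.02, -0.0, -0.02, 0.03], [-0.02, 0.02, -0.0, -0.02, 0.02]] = v@ [[0.16,  -0.16,  0.02,  0.17,  -0.22]]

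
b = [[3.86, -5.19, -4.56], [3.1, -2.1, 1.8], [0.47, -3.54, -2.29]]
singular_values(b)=[9.04, 3.76, 1.4]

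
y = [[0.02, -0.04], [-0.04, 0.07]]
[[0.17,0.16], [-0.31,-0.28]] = y@[[2.91, 0.55], [-2.74, -3.7]]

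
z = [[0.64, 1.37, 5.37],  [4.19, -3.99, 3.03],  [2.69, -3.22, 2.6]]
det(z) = -18.97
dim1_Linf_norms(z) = [5.37, 4.19, 3.22]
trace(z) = -0.75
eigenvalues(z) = [-5.41, 3.71, 0.94]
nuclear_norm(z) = 13.95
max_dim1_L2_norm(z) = 6.53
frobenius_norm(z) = 9.91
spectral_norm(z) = 8.60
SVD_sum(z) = [[1.83, -1.60, 2.17], [3.56, -3.11, 4.21], [2.71, -2.37, 3.21]] + [[-1.20,2.96,3.20],[0.42,-1.04,-1.12],[0.26,-0.64,-0.7]] + [[0.01, 0.01, -0.00], [0.21, 0.15, -0.06], [-0.28, -0.21, 0.09]]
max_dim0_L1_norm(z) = 11.0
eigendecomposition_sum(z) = [[-1.97,2.64,0.32],[2.37,-3.17,-0.39],[1.62,-2.16,-0.27]] + [[2.70, -2.32, 6.69], [1.88, -1.62, 4.68], [1.06, -0.91, 2.64]] + [[-0.09,1.05,-1.64], [-0.06,0.8,-1.26], [0.01,-0.15,0.23]]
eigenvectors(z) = [[0.57, -0.78, -0.79],[-0.68, -0.55, -0.6],[-0.46, -0.31, 0.11]]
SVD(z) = [[-0.38,0.92,-0.03], [-0.74,-0.32,-0.59], [-0.56,-0.2,0.80]] @ diag([8.60125351436203, 4.89494418143103, 0.4505102022700713]) @ [[-0.56, 0.49, -0.67],[-0.27, 0.65, 0.71],[-0.78, -0.57, 0.24]]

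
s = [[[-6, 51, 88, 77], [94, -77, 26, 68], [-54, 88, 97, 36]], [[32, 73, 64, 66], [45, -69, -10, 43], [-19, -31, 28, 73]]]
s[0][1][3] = 68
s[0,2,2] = 97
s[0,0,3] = 77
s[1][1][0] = 45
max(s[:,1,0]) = 94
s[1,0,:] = [32, 73, 64, 66]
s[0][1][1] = -77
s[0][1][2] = 26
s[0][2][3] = 36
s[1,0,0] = 32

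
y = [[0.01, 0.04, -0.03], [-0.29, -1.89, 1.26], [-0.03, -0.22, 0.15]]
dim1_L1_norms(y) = [0.08, 3.44, 0.4]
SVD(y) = [[-0.02,-0.64,-0.77], [0.99,0.08,-0.09], [0.12,-0.76,0.63]] @ diag([2.3061128077183954, 0.005341930130729738, 0.0038963905931521446]) @ [[-0.13, -0.83, 0.55], [-0.99, 0.07, -0.12], [-0.06, 0.56, 0.83]]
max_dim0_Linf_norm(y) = 1.89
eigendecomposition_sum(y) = [[(0.01-0j),0.04-0.00j,(-0.03+0j)], [-0.29+0.00j,(-1.89+0j),(1.26-0j)], [-0.03+0.00j,(-0.22+0j),0.15-0.00j]] + [[0j, 0.00-0.00j, (-0+0j)], [0.00-0.00j, (-0-0j), 0j], [0.00-0.00j, (-0-0j), 0j]] + [[-0j, 0j, -0.00-0.00j], [0j, (-0+0j), 0.00-0.00j], [0j, -0.00+0.00j, -0j]]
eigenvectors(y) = [[-0.02+0.00j, (0.01+0.61j), 0.01-0.61j], [(0.99+0j), (0.44-0.09j), 0.44+0.09j], [(0.12+0j), 0.66+0.00j, 0.66-0.00j]]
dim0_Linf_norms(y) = [0.29, 1.89, 1.26]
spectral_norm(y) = 2.31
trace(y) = -1.73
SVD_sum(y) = [[0.01, 0.04, -0.03], [-0.29, -1.89, 1.26], [-0.03, -0.22, 0.15]] + [[0.0,-0.0,0.00], [-0.0,0.0,-0.00], [0.00,-0.00,0.0]] + [[0.00, -0.0, -0.00], [0.00, -0.0, -0.0], [-0.00, 0.0, 0.0]]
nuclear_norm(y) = 2.32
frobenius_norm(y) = 2.31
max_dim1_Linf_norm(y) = 1.89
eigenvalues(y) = [(-1.74+0j), 0j, -0j]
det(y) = -0.00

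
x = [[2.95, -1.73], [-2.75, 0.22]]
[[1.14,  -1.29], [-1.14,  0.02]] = x@[[0.42, 0.06], [0.06, 0.85]]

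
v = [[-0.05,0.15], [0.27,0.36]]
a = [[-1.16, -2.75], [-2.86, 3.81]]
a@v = [[-0.68, -1.16],[1.17, 0.94]]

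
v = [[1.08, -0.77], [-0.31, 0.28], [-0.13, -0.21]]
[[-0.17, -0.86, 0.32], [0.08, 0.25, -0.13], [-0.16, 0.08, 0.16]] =v@[[0.26, -0.75, -0.18], [0.59, 0.06, -0.67]]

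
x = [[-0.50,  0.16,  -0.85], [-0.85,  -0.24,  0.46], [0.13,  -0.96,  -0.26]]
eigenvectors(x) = [[0.71+0.00j,-0.28-0.41j,(-0.28+0.41j)],[0.49+0.00j,(0.62+0j),(0.62-0j)],[(0.51+0j),(-0.2+0.57j),(-0.2-0.57j)]]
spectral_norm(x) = 1.00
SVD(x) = [[0.3, -0.83, -0.47], [-0.07, 0.47, -0.88], [0.95, 0.29, 0.08]] @ diag([1.003406416672709, 0.9998641993576932, 0.9946593114342378]) @ [[0.03, -0.85, -0.53], [0.06, -0.53, 0.85], [1.00, 0.06, -0.03]]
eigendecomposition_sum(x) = [[-0.50+0.00j, (-0.35+0j), -0.36+0.00j], [-0.34+0.00j, (-0.24+0j), (-0.25+0j)], [(-0.36+0j), -0.25+0.00j, (-0.26+0j)]] + [[0.25j, (0.25-0.17j), (-0.25-0.18j)],[-0.25-0.17j, -0.00+0.38j, 0.35-0.12j],[(0.24-0.18j), (-0.35-0.13j), (-0+0.37j)]] + [[0.00-0.25j, 0.25+0.17j, (-0.25+0.18j)], [(-0.25+0.17j), -0.00-0.38j, 0.35+0.12j], [(0.24+0.18j), (-0.35+0.13j), -0.00-0.37j]]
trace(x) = -1.00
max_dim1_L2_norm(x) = 1.0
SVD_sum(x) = [[0.01, -0.25, -0.16], [-0.0, 0.06, 0.04], [0.03, -0.81, -0.51]] + [[-0.05, 0.44, -0.71], [0.03, -0.25, 0.4], [0.02, -0.15, 0.25]] + [[-0.46,-0.03,0.01], [-0.87,-0.05,0.03], [0.08,0.0,-0.0]]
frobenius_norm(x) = 1.73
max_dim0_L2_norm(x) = 1.0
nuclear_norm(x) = 3.00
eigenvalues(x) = [(-1+0j), (-0+1j), (-0-1j)]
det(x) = -1.00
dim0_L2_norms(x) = [0.99, 1.0, 1.0]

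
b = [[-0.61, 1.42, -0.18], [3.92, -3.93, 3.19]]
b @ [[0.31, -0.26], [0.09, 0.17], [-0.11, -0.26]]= [[-0.04, 0.45], [0.51, -2.52]]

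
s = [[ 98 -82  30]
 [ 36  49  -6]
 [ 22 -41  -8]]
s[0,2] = 30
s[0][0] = 98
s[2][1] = -41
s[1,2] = -6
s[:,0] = [98, 36, 22]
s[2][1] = -41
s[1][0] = 36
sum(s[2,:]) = -27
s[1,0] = 36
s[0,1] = -82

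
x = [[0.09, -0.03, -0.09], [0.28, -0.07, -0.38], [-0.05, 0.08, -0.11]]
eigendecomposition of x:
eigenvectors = [[0.58+0.00j, 0.23+0.04j, (0.23-0.04j)],[(0.77+0j), (0.9+0j), 0.90-0.00j],[0.27+0.00j, 0.12-0.34j, 0.12+0.34j]]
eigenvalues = [(0.01+0j), (-0.05+0.16j), (-0.05-0.16j)]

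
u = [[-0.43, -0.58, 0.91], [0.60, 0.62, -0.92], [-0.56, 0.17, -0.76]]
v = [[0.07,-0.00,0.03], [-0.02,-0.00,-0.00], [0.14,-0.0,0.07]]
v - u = [[0.50, 0.58, -0.88], [-0.62, -0.62, 0.92], [0.7, -0.17, 0.83]]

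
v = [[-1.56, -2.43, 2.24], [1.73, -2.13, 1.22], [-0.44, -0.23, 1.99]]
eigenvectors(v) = [[(0.75+0j), (0.75-0j), (0.29+0j)],[(0.13-0.64j), 0.13+0.64j, (0.4+0j)],[0.09+0.01j, (0.09-0.01j), 0.87+0.00j]]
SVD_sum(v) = [[-0.45, -2.41, 2.46],[-0.27, -1.47, 1.50],[-0.21, -1.13, 1.15]] + [[-0.93, 0.33, 0.15], [1.98, -0.70, -0.33], [-0.6, 0.21, 0.10]] + [[-0.19, -0.35, -0.37],[0.02, 0.04, 0.05],[0.37, 0.69, 0.74]]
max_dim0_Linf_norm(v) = 2.43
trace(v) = -1.70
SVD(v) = [[-0.79, 0.41, -0.45],  [-0.48, -0.87, 0.06],  [-0.37, 0.26, 0.89]] @ diag([4.382412069727023, 2.4336794283870287, 1.2052256597653002]) @ [[0.13, 0.69, -0.71], [-0.93, 0.33, 0.16], [0.34, 0.64, 0.69]]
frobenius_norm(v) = 5.16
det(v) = 12.85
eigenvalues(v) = [(-1.72+2.11j), (-1.72-2.11j), (1.73+0j)]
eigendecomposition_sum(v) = [[(-0.74+1.23j), -1.22-1.00j, 0.82+0.06j], [(0.92+0.85j), -1.07+0.87j, 0.19-0.69j], [-0.11+0.14j, -0.13-0.14j, (0.1+0.02j)]] + [[-0.74-1.23j, (-1.22+1j), (0.82-0.06j)], [0.92-0.85j, -1.07-0.87j, 0.19+0.69j], [(-0.11-0.14j), -0.13+0.14j, 0.10-0.02j]] + [[(-0.07+0j), (0.01+0j), (0.6-0j)], [(-0.1+0j), (0.02+0j), (0.84-0j)], [(-0.22+0j), (0.03+0j), 1.79-0.00j]]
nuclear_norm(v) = 8.02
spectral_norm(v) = 4.38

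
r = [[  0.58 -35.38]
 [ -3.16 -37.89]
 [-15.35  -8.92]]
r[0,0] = 0.58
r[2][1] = -8.92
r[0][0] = 0.58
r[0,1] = -35.38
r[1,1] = -37.89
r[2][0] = -15.35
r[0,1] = -35.38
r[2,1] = -8.92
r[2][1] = -8.92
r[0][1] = -35.38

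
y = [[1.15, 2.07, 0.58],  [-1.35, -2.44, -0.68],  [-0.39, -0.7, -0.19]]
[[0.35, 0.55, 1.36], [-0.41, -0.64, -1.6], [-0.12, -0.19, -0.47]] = y @[[0.18, 0.28, 0.69], [0.14, 0.22, 0.55], [-0.26, -0.40, -0.99]]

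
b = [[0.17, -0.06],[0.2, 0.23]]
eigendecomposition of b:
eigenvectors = [[(0.13-0.46j), (0.13+0.46j)], [(-0.88+0j), (-0.88-0j)]]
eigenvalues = [(0.2+0.11j), (0.2-0.11j)]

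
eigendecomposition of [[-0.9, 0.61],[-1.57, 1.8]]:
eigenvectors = [[-0.82, -0.26], [-0.57, -0.97]]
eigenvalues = [-0.48, 1.38]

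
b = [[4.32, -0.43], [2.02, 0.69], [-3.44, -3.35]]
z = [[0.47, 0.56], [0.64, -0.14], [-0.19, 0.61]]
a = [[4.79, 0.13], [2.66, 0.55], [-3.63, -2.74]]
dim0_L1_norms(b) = [9.78, 4.47]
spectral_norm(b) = 6.25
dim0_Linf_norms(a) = [4.79, 2.74]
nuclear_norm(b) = 8.97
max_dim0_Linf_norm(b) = 4.32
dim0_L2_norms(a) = [6.57, 2.8]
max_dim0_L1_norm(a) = 11.08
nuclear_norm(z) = 1.65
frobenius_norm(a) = 7.14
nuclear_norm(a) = 8.88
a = b + z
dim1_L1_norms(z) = [1.03, 0.78, 0.8]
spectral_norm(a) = 6.85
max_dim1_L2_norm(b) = 4.8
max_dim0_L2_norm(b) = 5.88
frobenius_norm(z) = 1.17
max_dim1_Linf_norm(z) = 0.64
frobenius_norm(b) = 6.82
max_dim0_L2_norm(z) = 0.84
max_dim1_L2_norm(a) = 4.79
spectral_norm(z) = 0.86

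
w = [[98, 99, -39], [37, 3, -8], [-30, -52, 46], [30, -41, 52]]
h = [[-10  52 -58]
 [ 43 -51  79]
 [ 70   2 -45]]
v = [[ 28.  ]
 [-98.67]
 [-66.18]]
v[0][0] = 28.0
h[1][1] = -51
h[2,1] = 2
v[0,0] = 28.0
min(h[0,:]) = -58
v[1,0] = -98.67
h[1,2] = 79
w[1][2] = -8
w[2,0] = -30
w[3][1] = -41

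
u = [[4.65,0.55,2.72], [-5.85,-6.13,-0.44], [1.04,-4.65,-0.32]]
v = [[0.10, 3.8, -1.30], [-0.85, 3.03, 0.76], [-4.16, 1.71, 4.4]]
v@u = [[-23.12, -17.19, -0.98],[-20.89, -22.58, -3.89],[-24.77, -33.23, -13.48]]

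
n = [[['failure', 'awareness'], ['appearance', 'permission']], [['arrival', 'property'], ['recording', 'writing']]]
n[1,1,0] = 'recording'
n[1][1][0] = 'recording'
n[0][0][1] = 'awareness'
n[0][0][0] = 'failure'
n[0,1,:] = ['appearance', 'permission']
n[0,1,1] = 'permission'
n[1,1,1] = 'writing'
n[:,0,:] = [['failure', 'awareness'], ['arrival', 'property']]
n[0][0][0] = 'failure'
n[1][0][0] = 'arrival'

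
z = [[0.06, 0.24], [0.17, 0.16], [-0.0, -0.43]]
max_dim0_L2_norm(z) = 0.52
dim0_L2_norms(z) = [0.18, 0.52]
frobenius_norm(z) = 0.55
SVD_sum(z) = [[0.04, 0.24], [0.03, 0.18], [-0.07, -0.42]] + [[0.02, -0.0], [0.14, -0.02], [0.07, -0.01]]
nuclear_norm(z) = 0.68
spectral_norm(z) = 0.52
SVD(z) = [[0.47, 0.12], [0.36, 0.88], [-0.81, 0.46]] @ diag([0.5246232745162827, 0.15928094624220784]) @ [[0.17, 0.99], [0.99, -0.17]]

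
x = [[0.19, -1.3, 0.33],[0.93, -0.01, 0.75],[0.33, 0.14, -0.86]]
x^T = [[0.19, 0.93, 0.33],[-1.3, -0.01, 0.14],[0.33, 0.75, -0.86]]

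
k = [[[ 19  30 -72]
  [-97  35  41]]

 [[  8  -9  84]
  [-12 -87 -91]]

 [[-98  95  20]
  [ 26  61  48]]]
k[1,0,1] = -9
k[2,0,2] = 20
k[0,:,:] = [[19, 30, -72], [-97, 35, 41]]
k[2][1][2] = 48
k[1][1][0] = -12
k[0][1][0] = -97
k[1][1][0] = -12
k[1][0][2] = 84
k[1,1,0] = -12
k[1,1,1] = -87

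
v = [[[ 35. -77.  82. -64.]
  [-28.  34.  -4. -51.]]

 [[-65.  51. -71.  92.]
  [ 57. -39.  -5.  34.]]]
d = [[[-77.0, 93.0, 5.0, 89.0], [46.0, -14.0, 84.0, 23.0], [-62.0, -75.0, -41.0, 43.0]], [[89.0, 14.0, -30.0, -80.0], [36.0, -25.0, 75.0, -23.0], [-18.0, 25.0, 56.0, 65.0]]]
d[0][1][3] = 23.0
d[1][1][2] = 75.0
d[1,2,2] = 56.0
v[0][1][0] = -28.0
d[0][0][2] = 5.0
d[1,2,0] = -18.0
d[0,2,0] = -62.0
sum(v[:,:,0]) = -1.0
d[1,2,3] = 65.0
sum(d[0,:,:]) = 114.0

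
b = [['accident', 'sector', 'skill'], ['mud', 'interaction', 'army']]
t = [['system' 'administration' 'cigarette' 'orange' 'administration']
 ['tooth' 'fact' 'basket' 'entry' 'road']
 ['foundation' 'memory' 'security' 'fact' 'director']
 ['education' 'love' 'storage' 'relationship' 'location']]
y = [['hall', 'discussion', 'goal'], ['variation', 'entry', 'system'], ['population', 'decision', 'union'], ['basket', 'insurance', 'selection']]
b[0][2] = 'skill'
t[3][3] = 'relationship'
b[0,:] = ['accident', 'sector', 'skill']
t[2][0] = 'foundation'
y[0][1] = 'discussion'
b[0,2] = 'skill'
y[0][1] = 'discussion'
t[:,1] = ['administration', 'fact', 'memory', 'love']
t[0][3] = 'orange'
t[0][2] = 'cigarette'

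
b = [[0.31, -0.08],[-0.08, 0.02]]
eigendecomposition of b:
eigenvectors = [[0.97, 0.25], [-0.25, 0.97]]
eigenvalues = [0.33, -0.0]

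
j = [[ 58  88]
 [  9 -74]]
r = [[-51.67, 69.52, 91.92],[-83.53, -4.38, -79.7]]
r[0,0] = -51.67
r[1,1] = -4.38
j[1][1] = -74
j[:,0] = [58, 9]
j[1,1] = -74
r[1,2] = -79.7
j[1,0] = 9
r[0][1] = 69.52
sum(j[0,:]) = 146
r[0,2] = 91.92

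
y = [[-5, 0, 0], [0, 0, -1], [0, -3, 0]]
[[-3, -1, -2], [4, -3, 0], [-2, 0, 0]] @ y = [[15, 6, 1], [-20, 0, 3], [10, 0, 0]]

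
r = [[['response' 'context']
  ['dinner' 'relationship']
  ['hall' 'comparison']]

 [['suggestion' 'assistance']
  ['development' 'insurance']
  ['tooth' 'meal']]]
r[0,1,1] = 'relationship'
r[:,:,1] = [['context', 'relationship', 'comparison'], ['assistance', 'insurance', 'meal']]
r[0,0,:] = ['response', 'context']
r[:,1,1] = ['relationship', 'insurance']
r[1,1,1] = 'insurance'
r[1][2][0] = 'tooth'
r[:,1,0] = ['dinner', 'development']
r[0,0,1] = 'context'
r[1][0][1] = 'assistance'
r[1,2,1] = 'meal'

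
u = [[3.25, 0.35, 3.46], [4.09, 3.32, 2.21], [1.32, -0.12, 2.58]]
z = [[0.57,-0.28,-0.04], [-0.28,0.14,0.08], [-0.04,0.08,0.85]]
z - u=[[-2.68, -0.63, -3.5], [-4.37, -3.18, -2.13], [-1.36, 0.20, -1.73]]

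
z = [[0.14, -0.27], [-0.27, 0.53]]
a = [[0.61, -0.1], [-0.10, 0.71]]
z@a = [[0.11,  -0.21], [-0.22,  0.40]]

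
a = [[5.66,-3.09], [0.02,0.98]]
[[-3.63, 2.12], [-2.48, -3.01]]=a @ [[-2.0, -1.29], [-2.49, -3.05]]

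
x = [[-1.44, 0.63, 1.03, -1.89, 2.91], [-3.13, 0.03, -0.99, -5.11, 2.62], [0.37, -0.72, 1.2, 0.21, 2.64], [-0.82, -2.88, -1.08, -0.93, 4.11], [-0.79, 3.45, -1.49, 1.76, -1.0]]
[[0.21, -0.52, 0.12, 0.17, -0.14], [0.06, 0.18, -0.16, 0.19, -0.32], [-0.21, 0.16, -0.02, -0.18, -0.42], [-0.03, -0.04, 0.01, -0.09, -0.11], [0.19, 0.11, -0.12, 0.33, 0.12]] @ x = [[1.34, -0.94, 0.90, 1.88, 0.4],[-0.61, -1.49, -0.04, -1.81, 1.32],[0.27, -1.04, 0.42, -1.0, -0.56],[0.33, -0.15, 0.28, 0.15, -0.43],[-1.03, -0.33, -0.59, -1.04, 1.76]]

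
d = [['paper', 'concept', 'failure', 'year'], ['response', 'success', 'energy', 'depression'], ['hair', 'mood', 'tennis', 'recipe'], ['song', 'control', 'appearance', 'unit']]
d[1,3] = 'depression'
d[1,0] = 'response'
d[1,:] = ['response', 'success', 'energy', 'depression']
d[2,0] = 'hair'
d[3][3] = 'unit'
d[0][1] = 'concept'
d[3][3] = 'unit'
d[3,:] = ['song', 'control', 'appearance', 'unit']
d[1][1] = 'success'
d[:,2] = ['failure', 'energy', 'tennis', 'appearance']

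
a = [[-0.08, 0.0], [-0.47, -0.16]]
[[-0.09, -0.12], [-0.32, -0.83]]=a @ [[1.09, 1.44], [-1.22, 0.94]]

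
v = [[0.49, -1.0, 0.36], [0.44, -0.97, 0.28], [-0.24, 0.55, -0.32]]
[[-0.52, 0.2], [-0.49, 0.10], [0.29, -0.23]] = v @[[-0.11, 0.55], [0.43, 0.46], [-0.1, 1.09]]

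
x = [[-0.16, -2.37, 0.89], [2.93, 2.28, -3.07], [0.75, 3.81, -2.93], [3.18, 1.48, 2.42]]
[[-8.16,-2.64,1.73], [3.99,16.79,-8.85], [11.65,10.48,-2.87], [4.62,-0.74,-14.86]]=x @[[-0.83, 2.46, -3.44], [3.76, -0.31, -0.9], [0.70, -3.35, -1.07]]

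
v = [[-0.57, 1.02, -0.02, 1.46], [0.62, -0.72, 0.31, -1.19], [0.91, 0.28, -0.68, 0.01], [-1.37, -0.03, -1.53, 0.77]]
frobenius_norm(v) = 3.48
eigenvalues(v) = [(0.07+1.13j), (0.07-1.13j), (0.04+0j), (-1.38+0j)]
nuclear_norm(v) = 5.62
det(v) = -0.06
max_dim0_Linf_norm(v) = 1.53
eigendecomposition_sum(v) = [[-0.09+0.69j, 0.38+0.46j, (-0.38+0.35j), 0.53+0.19j], [0.17-0.63j, (-0.3-0.47j), (0.4-0.28j), -0.47-0.24j], [0.26+0.21j, 0.29-0.04j, (0.05+0.25j), (0.22-0.17j)], [(-0.69+0.67j), 0.03+0.83j, -0.72+0.06j, 0.41+0.66j]] + [[-0.09-0.69j, 0.38-0.46j, -0.38-0.35j, (0.53-0.19j)], [0.17+0.63j, (-0.3+0.47j), (0.4+0.28j), (-0.47+0.24j)], [0.26-0.21j, 0.29+0.04j, 0.05-0.25j, 0.22+0.17j], [(-0.69-0.67j), (0.03-0.83j), (-0.72-0.06j), (0.41-0.66j)]] + [[-0.02+0.00j, -0.02-0.00j, (-0+0j), (-0-0j)],[0.05-0.00j, 0.06+0.00j, -0j, (0.01+0j)],[(-0+0j), (-0.01-0j), -0.00+0.00j, -0.00-0.00j],[(-0.04+0j), (-0.05-0j), (-0+0j), -0.01-0.00j]] + [[-0.37+0.00j, (0.28-0j), (0.75+0j), (0.4-0j)],[0.24-0.00j, (-0.18+0j), -0.49-0.00j, (-0.26+0j)],[(0.39-0j), (-0.29+0j), -0.78-0.00j, -0.42+0.00j],[(0.04-0j), -0.03+0.00j, (-0.08-0j), -0.04+0.00j]]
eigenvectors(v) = [[-0.39+0.31j, (-0.39-0.31j), (-0.27+0j), -0.63+0.00j], [0.40-0.24j, (0.4+0.24j), 0.73+0.00j, (0.41+0j)], [0.03+0.24j, (0.03-0.24j), -0.07+0.00j, 0.65+0.00j], [(-0.69+0j), -0.69-0.00j, -0.62+0.00j, (0.07+0j)]]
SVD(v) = [[-0.56, 0.59, -0.01, -0.57], [0.52, -0.29, 0.05, -0.81], [0.05, -0.01, -1.0, -0.03], [-0.64, -0.75, -0.02, -0.14]] @ diag([2.8774653641580374, 1.5678051827920039, 1.1640134318633855, 0.012357885054306699]) @ [[0.54, -0.32, 0.39, -0.67], [0.32, 0.53, 0.67, 0.40], [-0.72, -0.28, 0.62, -0.09], [0.28, -0.73, 0.08, 0.62]]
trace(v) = -1.20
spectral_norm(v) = 2.88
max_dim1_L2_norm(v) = 2.19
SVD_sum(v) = [[-0.88, 0.52, -0.63, 1.09], [0.81, -0.47, 0.58, -1.0], [0.07, -0.04, 0.05, -0.09], [-1.01, 0.59, -0.72, 1.24]] + [[0.3, 0.49, 0.62, 0.37],[-0.15, -0.24, -0.30, -0.18],[-0.00, -0.0, -0.01, -0.0],[-0.38, -0.63, -0.79, -0.47]] + [[0.01, 0.0, -0.01, 0.0], [-0.04, -0.02, 0.03, -0.00], [0.84, 0.33, -0.73, 0.10], [0.02, 0.01, -0.02, 0.00]] + [[-0.00, 0.01, -0.0, -0.00],[-0.00, 0.01, -0.0, -0.01],[-0.0, 0.0, -0.0, -0.00],[-0.0, 0.0, -0.00, -0.0]]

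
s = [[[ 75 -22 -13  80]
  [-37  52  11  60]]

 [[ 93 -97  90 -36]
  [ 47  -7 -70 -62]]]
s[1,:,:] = [[93, -97, 90, -36], [47, -7, -70, -62]]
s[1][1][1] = -7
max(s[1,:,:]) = 93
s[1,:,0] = [93, 47]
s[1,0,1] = -97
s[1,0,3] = -36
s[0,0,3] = 80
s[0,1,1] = 52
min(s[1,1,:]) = -70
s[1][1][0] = 47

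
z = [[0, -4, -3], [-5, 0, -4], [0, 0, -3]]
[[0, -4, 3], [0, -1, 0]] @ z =[[20, 0, 7], [5, 0, 4]]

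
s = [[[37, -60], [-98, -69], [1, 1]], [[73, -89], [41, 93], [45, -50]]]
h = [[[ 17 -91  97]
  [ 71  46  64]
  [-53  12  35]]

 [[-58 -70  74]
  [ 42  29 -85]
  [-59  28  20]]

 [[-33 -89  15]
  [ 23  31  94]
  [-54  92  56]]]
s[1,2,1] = -50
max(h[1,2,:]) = 28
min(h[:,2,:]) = -59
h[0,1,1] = 46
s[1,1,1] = 93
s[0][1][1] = -69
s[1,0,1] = -89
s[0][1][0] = -98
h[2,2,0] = -54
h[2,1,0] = 23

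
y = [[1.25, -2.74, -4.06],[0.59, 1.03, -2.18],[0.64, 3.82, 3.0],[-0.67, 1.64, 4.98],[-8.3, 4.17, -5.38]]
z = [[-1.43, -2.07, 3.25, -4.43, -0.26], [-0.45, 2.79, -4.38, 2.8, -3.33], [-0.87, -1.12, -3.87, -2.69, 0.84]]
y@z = [[2.98, -5.68, 31.78, -2.29, 5.39], [0.59, 4.09, 5.84, 6.13, -5.41], [-5.24, 5.97, -26.26, -0.21, -10.37], [-4.11, 0.38, -28.63, -5.84, -1.1], [14.67, 34.84, -24.42, 62.92, -16.25]]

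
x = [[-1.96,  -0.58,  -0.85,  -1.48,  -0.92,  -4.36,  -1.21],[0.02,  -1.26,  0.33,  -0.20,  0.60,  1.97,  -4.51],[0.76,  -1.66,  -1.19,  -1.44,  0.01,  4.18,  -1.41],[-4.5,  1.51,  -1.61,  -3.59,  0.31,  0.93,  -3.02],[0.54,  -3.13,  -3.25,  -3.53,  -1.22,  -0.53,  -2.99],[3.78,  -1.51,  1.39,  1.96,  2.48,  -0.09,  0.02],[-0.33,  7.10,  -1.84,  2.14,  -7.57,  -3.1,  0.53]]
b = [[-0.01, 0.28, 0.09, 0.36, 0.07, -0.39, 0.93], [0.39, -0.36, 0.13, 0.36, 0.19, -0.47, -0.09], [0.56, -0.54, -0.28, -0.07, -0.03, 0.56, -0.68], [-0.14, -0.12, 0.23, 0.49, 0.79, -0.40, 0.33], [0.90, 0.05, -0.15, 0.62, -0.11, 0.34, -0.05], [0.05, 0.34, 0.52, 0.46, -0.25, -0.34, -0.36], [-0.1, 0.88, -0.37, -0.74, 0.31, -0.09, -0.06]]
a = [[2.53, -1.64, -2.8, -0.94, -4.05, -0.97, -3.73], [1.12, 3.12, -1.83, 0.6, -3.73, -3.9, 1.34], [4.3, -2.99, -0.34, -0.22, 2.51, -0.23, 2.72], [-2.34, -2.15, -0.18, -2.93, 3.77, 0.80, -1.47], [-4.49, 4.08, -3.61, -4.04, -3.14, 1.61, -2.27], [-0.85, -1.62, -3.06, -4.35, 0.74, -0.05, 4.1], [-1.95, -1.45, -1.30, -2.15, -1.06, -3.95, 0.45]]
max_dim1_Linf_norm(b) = 0.93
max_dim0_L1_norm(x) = 16.75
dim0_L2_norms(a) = [7.5, 6.88, 5.95, 7.05, 7.9, 5.92, 6.89]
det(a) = 4346.56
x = b @ a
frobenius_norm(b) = 2.91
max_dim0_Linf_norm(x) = 7.57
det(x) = 143.69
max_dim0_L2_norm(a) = 7.9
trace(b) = -0.67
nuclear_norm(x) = 38.61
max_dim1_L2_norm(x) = 11.21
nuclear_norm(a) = 40.85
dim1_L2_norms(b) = [1.11, 0.83, 1.21, 1.1, 1.16, 0.95, 1.26]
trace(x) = -8.78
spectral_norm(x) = 12.30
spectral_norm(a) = 11.14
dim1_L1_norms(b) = [2.13, 1.99, 2.72, 2.5, 2.22, 2.32, 2.55]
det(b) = 0.03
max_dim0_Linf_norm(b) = 0.93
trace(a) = -0.36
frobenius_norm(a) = 18.27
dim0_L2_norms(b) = [1.14, 1.19, 0.77, 1.28, 0.91, 1.04, 1.26]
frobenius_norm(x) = 18.09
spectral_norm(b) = 1.76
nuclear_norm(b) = 6.59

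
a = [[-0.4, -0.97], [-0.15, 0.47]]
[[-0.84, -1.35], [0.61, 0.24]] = a @ [[-0.60, 1.20], [1.11, 0.9]]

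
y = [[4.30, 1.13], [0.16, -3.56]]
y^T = [[4.3,  0.16], [1.13,  -3.56]]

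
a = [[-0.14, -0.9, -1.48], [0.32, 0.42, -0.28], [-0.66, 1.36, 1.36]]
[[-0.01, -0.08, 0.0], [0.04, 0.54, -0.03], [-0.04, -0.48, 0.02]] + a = [[-0.15, -0.98, -1.48], [0.36, 0.96, -0.31], [-0.7, 0.88, 1.38]]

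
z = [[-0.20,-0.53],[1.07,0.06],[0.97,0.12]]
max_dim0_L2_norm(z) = 1.46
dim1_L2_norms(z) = [0.57, 1.07, 0.98]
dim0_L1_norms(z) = [2.24, 0.71]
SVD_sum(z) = [[-0.27,-0.04], [1.05,0.16], [0.97,0.15]] + [[0.07, -0.49], [0.02, -0.10], [0.0, -0.03]]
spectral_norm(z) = 1.47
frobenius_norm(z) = 1.56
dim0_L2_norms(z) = [1.46, 0.55]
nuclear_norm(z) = 1.98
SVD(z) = [[-0.19,  -0.98], [0.72,  -0.20], [0.66,  -0.06]] @ diag([1.4729921842317086, 0.5049693309422868]) @ [[0.99, 0.15],[-0.15, 0.99]]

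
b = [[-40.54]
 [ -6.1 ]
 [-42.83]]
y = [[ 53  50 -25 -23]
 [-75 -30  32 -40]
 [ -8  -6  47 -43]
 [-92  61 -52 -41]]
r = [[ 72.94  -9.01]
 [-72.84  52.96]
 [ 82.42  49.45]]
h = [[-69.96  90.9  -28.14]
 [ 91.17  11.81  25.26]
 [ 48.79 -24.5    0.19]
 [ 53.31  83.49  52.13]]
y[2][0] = -8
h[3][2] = 52.13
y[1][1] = -30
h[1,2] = 25.26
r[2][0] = 82.42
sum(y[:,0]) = -122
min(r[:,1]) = -9.01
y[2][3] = -43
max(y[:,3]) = -23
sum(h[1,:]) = 128.24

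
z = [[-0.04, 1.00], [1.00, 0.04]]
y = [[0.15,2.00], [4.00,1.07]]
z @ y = [[3.99, 0.99], [0.31, 2.04]]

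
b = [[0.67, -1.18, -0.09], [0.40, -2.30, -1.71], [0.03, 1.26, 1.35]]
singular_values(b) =[3.57, 0.93, 0.0]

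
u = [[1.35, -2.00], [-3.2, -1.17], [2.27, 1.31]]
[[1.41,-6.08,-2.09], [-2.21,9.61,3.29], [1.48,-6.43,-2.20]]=u@[[0.76, -3.3, -1.13],[-0.19, 0.81, 0.28]]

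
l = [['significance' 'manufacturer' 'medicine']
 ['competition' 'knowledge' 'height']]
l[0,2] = 'medicine'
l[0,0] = 'significance'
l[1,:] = ['competition', 'knowledge', 'height']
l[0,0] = 'significance'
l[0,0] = 'significance'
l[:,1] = ['manufacturer', 'knowledge']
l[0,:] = ['significance', 'manufacturer', 'medicine']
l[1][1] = 'knowledge'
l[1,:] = ['competition', 'knowledge', 'height']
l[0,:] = ['significance', 'manufacturer', 'medicine']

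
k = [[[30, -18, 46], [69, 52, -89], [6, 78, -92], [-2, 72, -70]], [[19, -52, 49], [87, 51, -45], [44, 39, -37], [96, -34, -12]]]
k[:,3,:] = [[-2, 72, -70], [96, -34, -12]]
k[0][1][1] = 52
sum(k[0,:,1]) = 184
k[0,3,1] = 72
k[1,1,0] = 87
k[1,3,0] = 96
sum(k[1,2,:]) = 46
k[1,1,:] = [87, 51, -45]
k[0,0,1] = -18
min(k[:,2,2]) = -92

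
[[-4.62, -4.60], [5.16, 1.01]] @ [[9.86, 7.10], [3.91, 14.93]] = [[-63.54, -101.48],[54.83, 51.72]]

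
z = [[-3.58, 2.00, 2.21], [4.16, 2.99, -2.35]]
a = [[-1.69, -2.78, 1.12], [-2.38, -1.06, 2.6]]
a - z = [[1.89, -4.78, -1.09], [-6.54, -4.05, 4.95]]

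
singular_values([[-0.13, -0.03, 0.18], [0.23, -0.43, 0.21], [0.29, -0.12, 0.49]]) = [0.73, 0.31, 0.19]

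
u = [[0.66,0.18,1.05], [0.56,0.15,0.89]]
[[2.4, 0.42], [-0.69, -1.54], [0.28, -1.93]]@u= [[1.82, 0.50, 2.89],[-1.32, -0.36, -2.10],[-0.90, -0.24, -1.42]]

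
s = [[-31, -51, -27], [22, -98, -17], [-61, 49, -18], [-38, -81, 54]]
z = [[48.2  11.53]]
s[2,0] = -61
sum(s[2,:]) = -30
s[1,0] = 22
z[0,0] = 48.2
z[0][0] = 48.2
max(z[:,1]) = 11.53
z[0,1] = 11.53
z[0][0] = 48.2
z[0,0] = 48.2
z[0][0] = 48.2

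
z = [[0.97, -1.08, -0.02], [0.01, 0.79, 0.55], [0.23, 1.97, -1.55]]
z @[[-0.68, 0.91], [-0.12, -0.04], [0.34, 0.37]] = [[-0.54, 0.92], [0.09, 0.18], [-0.92, -0.44]]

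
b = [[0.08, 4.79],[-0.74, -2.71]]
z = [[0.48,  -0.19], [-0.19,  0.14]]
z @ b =[[0.18, 2.81], [-0.12, -1.29]]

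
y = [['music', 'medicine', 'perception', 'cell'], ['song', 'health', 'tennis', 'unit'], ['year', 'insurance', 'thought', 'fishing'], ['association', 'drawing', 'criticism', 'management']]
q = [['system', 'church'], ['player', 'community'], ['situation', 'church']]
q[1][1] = 'community'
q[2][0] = 'situation'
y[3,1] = 'drawing'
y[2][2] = 'thought'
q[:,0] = ['system', 'player', 'situation']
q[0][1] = 'church'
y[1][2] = 'tennis'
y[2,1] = 'insurance'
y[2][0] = 'year'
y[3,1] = 'drawing'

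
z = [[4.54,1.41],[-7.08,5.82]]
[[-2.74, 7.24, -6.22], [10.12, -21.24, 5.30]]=z@ [[-0.83, 1.98, -1.20], [0.73, -1.24, -0.55]]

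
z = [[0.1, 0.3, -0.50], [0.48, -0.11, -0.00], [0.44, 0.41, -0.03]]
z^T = [[0.1, 0.48, 0.44], [0.30, -0.11, 0.41], [-0.50, -0.0, -0.03]]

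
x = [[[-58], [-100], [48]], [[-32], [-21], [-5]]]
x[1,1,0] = -21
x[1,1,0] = -21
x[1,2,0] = -5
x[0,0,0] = -58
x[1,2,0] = -5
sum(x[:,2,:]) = 43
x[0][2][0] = 48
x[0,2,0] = 48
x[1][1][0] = -21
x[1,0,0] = -32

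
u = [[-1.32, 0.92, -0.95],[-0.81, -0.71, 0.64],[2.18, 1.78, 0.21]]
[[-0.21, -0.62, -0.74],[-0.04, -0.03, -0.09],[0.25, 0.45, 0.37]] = u@[[0.11, 0.27, 0.36], [0.00, -0.1, -0.24], [0.07, 0.18, 0.05]]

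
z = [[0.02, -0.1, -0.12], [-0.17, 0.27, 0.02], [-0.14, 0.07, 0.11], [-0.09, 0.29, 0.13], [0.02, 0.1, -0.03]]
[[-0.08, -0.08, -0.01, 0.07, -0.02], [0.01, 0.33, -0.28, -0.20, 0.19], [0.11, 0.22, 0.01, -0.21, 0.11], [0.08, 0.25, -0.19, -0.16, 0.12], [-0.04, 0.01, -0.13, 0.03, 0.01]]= z @ [[-0.22, -1.25, 0.18, 1.16, -0.77],[-0.14, 0.43, -1.01, 0.0, 0.23],[0.77, 0.13, 0.93, -0.39, -0.16]]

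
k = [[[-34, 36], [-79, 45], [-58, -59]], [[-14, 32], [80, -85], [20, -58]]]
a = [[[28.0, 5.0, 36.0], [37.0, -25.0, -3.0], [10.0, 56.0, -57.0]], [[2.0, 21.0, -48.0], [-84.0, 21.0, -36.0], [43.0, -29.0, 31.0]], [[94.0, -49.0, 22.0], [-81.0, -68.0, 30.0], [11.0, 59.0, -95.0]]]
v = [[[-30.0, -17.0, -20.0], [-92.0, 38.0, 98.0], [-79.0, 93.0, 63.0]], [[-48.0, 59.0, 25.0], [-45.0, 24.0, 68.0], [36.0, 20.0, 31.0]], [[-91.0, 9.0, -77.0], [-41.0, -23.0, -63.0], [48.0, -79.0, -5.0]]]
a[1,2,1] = -29.0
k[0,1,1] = 45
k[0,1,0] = -79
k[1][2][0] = 20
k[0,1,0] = -79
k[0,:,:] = [[-34, 36], [-79, 45], [-58, -59]]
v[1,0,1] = 59.0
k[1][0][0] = -14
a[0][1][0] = 37.0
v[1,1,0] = -45.0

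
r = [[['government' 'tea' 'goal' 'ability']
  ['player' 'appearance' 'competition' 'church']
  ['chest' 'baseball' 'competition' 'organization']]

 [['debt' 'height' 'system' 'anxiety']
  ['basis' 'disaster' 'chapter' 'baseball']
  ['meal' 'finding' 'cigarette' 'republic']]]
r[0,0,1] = 'tea'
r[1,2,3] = 'republic'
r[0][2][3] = 'organization'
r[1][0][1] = 'height'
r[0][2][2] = 'competition'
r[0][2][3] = 'organization'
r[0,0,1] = 'tea'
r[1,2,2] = 'cigarette'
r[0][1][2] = 'competition'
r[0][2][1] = 'baseball'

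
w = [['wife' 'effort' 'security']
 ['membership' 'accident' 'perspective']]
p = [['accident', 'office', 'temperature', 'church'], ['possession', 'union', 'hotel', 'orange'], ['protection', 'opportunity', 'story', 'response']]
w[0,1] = 'effort'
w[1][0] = 'membership'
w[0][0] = 'wife'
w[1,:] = ['membership', 'accident', 'perspective']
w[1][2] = 'perspective'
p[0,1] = 'office'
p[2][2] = 'story'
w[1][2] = 'perspective'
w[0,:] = ['wife', 'effort', 'security']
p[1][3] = 'orange'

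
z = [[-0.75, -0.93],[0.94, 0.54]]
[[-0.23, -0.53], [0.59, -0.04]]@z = [[-0.33, -0.07], [-0.48, -0.57]]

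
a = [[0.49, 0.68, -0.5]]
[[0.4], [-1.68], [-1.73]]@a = [[0.20, 0.27, -0.2], [-0.82, -1.14, 0.84], [-0.85, -1.18, 0.86]]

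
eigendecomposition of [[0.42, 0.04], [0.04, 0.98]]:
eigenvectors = [[-1.0, -0.07], [0.07, -1.0]]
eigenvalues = [0.42, 0.98]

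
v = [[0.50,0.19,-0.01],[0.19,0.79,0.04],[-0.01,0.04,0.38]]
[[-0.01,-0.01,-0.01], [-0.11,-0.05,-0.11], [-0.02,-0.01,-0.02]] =v@[[0.03,0.01,0.03], [-0.14,-0.07,-0.15], [-0.04,-0.02,-0.04]]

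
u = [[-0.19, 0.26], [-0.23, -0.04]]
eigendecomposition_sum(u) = [[-0.09+0.10j, 0.13+0.06j], [-0.12-0.06j, -0.02+0.13j]] + [[-0.09-0.10j, (0.13-0.06j)], [(-0.12+0.06j), (-0.02-0.13j)]]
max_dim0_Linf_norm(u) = 0.26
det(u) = 0.07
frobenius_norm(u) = 0.40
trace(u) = -0.23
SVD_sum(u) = [[-0.24, 0.19], [-0.12, 0.10]] + [[0.05, 0.07], [-0.11, -0.14]]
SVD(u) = [[-0.89, -0.45],[-0.45, 0.89]] @ diag([0.34713266475837895, 0.1941620793505954]) @ [[0.79,-0.62],[-0.62,-0.79]]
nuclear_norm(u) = 0.54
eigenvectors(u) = [[0.73+0.00j, (0.73-0j)],[0.21+0.65j, 0.21-0.65j]]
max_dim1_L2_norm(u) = 0.32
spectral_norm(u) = 0.35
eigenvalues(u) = [(-0.11+0.23j), (-0.11-0.23j)]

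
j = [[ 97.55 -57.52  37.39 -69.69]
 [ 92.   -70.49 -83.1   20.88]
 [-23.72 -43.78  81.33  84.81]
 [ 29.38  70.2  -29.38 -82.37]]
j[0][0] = 97.55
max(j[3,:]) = 70.2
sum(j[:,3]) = -46.370000000000005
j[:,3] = [-69.69, 20.88, 84.81, -82.37]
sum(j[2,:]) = 98.64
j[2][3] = 84.81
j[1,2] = -83.1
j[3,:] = [29.38, 70.2, -29.38, -82.37]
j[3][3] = -82.37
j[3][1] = 70.2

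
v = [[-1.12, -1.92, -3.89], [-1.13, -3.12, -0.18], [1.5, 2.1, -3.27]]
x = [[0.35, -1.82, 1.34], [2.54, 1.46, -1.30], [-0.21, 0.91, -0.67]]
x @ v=[[3.67, 7.82, -5.42], [-6.44, -12.16, -5.89], [-1.80, -3.84, 2.84]]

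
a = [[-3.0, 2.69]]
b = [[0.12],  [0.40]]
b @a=[[-0.36, 0.32], [-1.2, 1.08]]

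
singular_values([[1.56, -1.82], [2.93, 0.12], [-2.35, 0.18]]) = [4.14, 1.66]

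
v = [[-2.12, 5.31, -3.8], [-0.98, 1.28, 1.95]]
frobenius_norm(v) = 7.32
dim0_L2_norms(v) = [2.34, 5.46, 4.27]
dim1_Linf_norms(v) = [5.31, 1.95]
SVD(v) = [[-1.0, -0.04],[-0.04, 1.0]] @ diag([6.868994391594729, 2.5196658604347024]) @ [[0.31, -0.78, 0.54], [-0.36, 0.43, 0.83]]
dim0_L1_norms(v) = [3.1, 6.59, 5.75]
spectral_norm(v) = 6.87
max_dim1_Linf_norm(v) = 5.31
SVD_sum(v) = [[-2.15, 5.35, -3.73],  [-0.08, 0.19, -0.13]] + [[0.03,-0.04,-0.07],[-0.90,1.09,2.08]]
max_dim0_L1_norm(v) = 6.59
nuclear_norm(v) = 9.39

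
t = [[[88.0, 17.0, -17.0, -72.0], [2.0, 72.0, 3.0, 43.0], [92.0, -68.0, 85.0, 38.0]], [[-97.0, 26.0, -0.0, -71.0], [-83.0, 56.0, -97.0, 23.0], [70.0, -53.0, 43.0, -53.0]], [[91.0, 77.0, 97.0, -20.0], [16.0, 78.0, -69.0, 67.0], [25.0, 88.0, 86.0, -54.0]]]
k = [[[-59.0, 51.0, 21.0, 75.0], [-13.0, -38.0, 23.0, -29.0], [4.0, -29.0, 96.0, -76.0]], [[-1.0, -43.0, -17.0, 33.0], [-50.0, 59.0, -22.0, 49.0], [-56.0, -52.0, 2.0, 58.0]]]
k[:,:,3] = [[75.0, -29.0, -76.0], [33.0, 49.0, 58.0]]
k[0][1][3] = -29.0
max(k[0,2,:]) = 96.0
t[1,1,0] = -83.0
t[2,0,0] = 91.0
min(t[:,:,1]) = -68.0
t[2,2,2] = 86.0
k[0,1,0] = -13.0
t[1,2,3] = -53.0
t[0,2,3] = 38.0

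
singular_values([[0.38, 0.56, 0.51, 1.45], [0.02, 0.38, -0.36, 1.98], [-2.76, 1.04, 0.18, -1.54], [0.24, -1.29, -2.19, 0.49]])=[3.79, 2.57, 1.97, 0.0]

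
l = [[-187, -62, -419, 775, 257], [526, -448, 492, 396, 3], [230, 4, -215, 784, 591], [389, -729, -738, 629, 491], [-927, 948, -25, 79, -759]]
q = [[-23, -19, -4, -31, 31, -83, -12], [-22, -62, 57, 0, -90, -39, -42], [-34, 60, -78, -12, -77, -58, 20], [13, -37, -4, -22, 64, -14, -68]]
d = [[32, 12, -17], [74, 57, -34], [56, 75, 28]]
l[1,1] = -448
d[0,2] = -17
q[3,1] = -37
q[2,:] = [-34, 60, -78, -12, -77, -58, 20]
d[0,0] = 32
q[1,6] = -42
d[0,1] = 12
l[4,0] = -927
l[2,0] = 230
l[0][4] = 257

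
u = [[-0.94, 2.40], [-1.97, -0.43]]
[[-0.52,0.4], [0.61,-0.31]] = u@ [[-0.24, 0.11],[-0.31, 0.21]]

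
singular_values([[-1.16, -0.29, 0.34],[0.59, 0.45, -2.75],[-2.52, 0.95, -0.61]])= [2.92, 2.91, 0.5]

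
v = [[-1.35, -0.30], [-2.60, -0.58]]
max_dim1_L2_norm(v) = 2.66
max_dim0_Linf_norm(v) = 2.6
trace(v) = -1.93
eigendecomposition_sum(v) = [[-1.35, -0.30], [-2.60, -0.58]] + [[-0.0,0.0], [0.0,-0.00]]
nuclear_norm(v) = 3.00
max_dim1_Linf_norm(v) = 2.6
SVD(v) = [[-0.46,-0.89], [-0.89,0.46]] @ diag([3.001482800381805, 0.0009995059773851948]) @ [[0.98, 0.22], [0.22, -0.98]]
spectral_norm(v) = 3.00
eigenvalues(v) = [-1.93, -0.0]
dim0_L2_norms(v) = [2.93, 0.65]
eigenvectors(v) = [[-0.46, 0.22], [-0.89, -0.98]]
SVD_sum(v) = [[-1.35, -0.30], [-2.60, -0.58]] + [[-0.0, 0.00],[0.00, -0.00]]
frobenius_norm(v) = 3.00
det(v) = 0.00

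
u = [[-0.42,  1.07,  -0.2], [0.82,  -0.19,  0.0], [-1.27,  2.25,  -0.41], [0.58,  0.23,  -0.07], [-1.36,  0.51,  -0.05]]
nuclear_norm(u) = 4.38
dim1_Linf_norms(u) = [1.07, 0.82, 2.25, 0.58, 1.36]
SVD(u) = [[-0.36, 0.27, 0.36], [0.21, 0.44, -0.82], [-0.82, 0.32, -0.19], [0.05, 0.49, 0.23], [-0.39, -0.62, -0.33]] @ diag([3.1488696194287615, 1.226493661508496, 0.005780840601036659]) @ [[0.61, -0.78, 0.13],[0.79, 0.59, -0.15],[0.04, 0.20, 0.98]]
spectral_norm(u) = 3.15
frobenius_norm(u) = 3.38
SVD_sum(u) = [[-0.68, 0.87, -0.15], [0.4, -0.51, 0.09], [-1.58, 2.02, -0.35], [0.1, -0.13, 0.02], [-0.76, 0.96, -0.17]] + [[0.26, 0.20, -0.05], [0.42, 0.32, -0.08], [0.31, 0.23, -0.06], [0.48, 0.36, -0.09], [-0.6, -0.45, 0.12]] + [[0.0, 0.00, 0.0], [-0.0, -0.00, -0.00], [-0.0, -0.0, -0.00], [0.0, 0.00, 0.00], [-0.0, -0.0, -0.0]]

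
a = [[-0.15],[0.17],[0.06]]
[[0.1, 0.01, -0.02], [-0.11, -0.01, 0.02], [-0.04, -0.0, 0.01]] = a@[[-0.66, -0.05, 0.11]]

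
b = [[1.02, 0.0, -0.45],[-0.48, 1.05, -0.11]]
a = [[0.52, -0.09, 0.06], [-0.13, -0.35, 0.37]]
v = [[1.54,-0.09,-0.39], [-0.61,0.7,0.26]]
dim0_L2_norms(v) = [1.66, 0.71, 0.47]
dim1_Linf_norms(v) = [1.54, 0.7]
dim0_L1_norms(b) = [1.5, 1.05, 0.56]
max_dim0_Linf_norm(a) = 0.52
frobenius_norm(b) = 1.61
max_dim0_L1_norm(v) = 2.15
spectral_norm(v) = 1.76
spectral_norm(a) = 0.54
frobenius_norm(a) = 0.75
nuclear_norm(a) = 1.06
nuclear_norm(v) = 2.36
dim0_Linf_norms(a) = [0.52, 0.35, 0.37]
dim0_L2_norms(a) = [0.54, 0.36, 0.37]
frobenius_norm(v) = 1.86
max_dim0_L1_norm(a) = 0.65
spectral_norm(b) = 1.32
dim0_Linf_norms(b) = [1.02, 1.05, 0.45]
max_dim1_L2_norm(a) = 0.53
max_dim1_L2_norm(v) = 1.59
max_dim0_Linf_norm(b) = 1.05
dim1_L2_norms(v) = [1.59, 0.96]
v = b + a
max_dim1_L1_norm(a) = 0.85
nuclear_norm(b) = 2.24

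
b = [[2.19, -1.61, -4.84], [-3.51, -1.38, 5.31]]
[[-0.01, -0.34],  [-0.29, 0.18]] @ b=[[1.17, 0.49, -1.76], [-1.27, 0.22, 2.36]]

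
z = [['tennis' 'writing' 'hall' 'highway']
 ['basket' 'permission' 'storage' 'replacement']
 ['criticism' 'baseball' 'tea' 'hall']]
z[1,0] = 'basket'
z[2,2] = 'tea'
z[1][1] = 'permission'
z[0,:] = ['tennis', 'writing', 'hall', 'highway']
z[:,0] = ['tennis', 'basket', 'criticism']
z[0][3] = 'highway'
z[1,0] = 'basket'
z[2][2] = 'tea'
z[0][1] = 'writing'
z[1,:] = ['basket', 'permission', 'storage', 'replacement']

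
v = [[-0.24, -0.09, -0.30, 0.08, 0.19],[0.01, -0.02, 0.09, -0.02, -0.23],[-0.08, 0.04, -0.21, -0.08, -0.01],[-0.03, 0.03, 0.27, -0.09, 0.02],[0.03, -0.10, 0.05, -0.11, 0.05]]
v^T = [[-0.24, 0.01, -0.08, -0.03, 0.03], [-0.09, -0.02, 0.04, 0.03, -0.1], [-0.3, 0.09, -0.21, 0.27, 0.05], [0.08, -0.02, -0.08, -0.09, -0.11], [0.19, -0.23, -0.01, 0.02, 0.05]]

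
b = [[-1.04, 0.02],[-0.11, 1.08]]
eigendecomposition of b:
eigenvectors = [[-1.00, -0.01],[-0.05, -1.0]]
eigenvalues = [-1.04, 1.08]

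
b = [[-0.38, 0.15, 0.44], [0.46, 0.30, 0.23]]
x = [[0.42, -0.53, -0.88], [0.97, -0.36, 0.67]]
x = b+[[0.8,  -0.68,  -1.32], [0.51,  -0.66,  0.44]]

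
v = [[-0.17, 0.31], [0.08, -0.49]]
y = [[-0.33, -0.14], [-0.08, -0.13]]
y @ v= [[0.04, -0.03], [0.00, 0.04]]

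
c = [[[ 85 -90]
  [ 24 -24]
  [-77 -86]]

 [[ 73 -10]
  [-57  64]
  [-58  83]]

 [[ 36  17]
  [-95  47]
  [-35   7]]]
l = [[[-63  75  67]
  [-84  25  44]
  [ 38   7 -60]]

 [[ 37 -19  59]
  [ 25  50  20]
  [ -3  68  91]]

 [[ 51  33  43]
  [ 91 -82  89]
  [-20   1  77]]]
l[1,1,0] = 25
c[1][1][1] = 64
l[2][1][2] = 89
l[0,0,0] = -63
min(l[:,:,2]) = -60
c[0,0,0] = 85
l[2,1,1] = -82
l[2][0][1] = 33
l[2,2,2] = 77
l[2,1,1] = -82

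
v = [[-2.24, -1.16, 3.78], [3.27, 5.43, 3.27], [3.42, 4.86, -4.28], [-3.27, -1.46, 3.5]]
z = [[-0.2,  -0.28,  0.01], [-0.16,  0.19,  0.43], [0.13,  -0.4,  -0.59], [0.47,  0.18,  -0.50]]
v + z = [[-2.44, -1.44, 3.79], [3.11, 5.62, 3.7], [3.55, 4.46, -4.87], [-2.80, -1.28, 3.00]]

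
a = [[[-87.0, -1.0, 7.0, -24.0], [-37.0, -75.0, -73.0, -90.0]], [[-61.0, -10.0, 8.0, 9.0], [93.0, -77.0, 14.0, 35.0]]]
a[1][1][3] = 35.0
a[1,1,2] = 14.0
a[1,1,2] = 14.0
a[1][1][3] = 35.0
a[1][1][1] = -77.0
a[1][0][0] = -61.0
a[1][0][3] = 9.0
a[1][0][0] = -61.0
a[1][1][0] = 93.0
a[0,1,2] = -73.0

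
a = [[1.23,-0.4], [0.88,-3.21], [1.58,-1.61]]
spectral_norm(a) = 4.01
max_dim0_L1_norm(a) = 5.22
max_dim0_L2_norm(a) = 3.61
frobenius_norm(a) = 4.22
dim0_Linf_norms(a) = [1.58, 3.21]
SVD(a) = [[-0.23,0.69], [-0.81,-0.53], [-0.54,0.50]] @ diag([4.011630311334608, 1.3216362000117103]) @ [[-0.46, 0.89], [0.89, 0.46]]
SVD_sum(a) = [[0.42, -0.82],[1.5, -2.89],[0.99, -1.91]] + [[0.81, 0.42], [-0.62, -0.32], [0.59, 0.3]]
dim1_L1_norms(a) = [1.63, 4.09, 3.19]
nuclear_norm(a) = 5.33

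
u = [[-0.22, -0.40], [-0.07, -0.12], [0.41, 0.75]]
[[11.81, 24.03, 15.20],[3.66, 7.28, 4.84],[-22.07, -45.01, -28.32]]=u @ [[-28.23, -18.33, -70.89], [-14.00, -49.99, 0.99]]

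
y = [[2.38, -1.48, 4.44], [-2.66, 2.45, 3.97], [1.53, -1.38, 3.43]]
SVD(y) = [[-0.71, 0.36, -0.60], [-0.45, -0.89, -0.01], [-0.54, 0.26, 0.80]] @ diag([6.958976591181066, 4.8887962956243, 0.29985927246642907]) @ [[-0.19, 0.1, -0.98], [0.75, -0.63, -0.21], [-0.64, -0.77, 0.05]]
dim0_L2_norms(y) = [3.88, 3.18, 6.87]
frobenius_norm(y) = 8.51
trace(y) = 8.26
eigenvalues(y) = [5.46, 1.1, 1.7]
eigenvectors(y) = [[0.81, -0.57, 0.53], [0.05, -0.81, 0.83], [0.58, -0.11, 0.19]]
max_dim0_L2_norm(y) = 6.87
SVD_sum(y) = [[0.94, -0.5, 4.82], [0.60, -0.31, 3.05], [0.72, -0.38, 3.69]] + [[1.32, -1.12, -0.37], [-3.26, 2.76, 0.92], [0.96, -0.82, -0.27]] + [[0.12, 0.14, -0.01], [0.0, 0.00, -0.00], [-0.15, -0.18, 0.01]]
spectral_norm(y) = 6.96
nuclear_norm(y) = 12.15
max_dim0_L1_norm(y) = 11.84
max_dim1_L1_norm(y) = 9.08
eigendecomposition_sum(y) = [[3.86, -3.04, 2.49], [0.22, -0.17, 0.14], [2.75, -2.17, 1.78]] + [[3.67,-1.14,-5.05], [5.22,-1.62,-7.18], [0.68,-0.21,-0.94]] + [[-5.14,2.7,6.99], [-8.1,4.25,11.01], [-1.91,1.00,2.59]]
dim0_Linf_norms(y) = [2.66, 2.45, 4.44]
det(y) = 10.20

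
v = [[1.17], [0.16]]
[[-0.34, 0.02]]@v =[[-0.39]]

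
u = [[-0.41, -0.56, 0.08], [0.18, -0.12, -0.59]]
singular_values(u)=[0.72, 0.61]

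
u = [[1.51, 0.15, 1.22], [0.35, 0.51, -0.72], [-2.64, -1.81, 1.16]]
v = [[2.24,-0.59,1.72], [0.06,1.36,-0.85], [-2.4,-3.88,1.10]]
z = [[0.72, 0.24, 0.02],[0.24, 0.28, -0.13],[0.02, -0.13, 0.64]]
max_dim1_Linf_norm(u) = 2.64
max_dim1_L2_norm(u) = 3.4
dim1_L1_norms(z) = [0.98, 0.65, 0.79]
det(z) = 0.08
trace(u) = 3.18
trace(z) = 1.64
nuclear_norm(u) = 5.42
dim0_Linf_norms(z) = [0.72, 0.28, 0.64]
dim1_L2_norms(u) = [1.95, 0.95, 3.4]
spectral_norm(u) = 3.61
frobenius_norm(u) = 4.04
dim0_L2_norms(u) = [3.06, 1.89, 1.83]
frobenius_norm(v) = 5.74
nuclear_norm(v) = 7.89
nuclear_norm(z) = 1.64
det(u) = 0.02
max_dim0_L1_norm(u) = 4.5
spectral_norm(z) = 0.83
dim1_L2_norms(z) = [0.76, 0.39, 0.65]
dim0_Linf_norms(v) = [2.4, 3.88, 1.72]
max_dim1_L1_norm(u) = 5.61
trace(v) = 4.70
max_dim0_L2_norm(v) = 4.15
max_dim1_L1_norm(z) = 0.98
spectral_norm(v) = 4.89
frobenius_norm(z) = 1.08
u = v @ z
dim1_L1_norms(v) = [4.55, 2.27, 7.38]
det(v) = 0.01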